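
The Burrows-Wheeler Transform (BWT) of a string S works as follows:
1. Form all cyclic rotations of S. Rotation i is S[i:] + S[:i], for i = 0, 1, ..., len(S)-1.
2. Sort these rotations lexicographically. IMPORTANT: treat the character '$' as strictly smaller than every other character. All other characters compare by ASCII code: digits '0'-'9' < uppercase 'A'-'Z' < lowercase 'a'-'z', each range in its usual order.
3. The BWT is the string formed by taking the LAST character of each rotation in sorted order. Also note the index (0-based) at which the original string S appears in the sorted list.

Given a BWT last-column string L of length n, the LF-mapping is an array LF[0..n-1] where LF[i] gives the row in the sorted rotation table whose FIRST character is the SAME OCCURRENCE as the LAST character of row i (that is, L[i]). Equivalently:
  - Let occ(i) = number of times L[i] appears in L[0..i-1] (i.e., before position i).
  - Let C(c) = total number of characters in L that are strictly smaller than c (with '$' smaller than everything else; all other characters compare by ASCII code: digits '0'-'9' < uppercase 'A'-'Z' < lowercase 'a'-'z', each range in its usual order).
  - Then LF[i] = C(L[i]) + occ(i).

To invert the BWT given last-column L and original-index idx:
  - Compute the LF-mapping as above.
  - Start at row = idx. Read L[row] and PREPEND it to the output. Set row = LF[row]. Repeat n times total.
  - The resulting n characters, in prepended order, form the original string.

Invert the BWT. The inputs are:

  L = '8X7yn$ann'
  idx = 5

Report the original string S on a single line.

Answer: nannyX78$

Derivation:
LF mapping: 2 3 1 8 5 0 4 6 7
Walk LF starting at row 5, prepending L[row]:
  step 1: row=5, L[5]='$', prepend. Next row=LF[5]=0
  step 2: row=0, L[0]='8', prepend. Next row=LF[0]=2
  step 3: row=2, L[2]='7', prepend. Next row=LF[2]=1
  step 4: row=1, L[1]='X', prepend. Next row=LF[1]=3
  step 5: row=3, L[3]='y', prepend. Next row=LF[3]=8
  step 6: row=8, L[8]='n', prepend. Next row=LF[8]=7
  step 7: row=7, L[7]='n', prepend. Next row=LF[7]=6
  step 8: row=6, L[6]='a', prepend. Next row=LF[6]=4
  step 9: row=4, L[4]='n', prepend. Next row=LF[4]=5
Reversed output: nannyX78$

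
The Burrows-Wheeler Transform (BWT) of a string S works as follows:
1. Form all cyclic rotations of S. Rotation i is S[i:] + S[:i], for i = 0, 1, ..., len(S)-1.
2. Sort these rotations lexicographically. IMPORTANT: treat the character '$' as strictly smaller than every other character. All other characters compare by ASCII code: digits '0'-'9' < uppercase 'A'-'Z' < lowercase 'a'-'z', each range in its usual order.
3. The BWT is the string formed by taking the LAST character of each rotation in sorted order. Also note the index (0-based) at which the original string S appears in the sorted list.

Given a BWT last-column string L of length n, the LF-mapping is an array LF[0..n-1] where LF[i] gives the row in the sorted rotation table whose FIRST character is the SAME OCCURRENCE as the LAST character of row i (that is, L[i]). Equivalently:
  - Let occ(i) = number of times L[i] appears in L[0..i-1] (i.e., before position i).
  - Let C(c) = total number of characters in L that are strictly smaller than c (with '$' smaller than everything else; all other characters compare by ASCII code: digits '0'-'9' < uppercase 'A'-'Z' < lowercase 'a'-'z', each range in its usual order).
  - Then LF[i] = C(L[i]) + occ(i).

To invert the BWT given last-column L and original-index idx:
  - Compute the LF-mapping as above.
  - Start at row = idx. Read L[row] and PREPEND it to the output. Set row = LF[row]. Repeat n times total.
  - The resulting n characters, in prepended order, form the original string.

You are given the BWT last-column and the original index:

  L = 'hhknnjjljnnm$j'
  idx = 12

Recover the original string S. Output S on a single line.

LF mapping: 1 2 7 10 11 3 4 8 5 12 13 9 0 6
Walk LF starting at row 12, prepending L[row]:
  step 1: row=12, L[12]='$', prepend. Next row=LF[12]=0
  step 2: row=0, L[0]='h', prepend. Next row=LF[0]=1
  step 3: row=1, L[1]='h', prepend. Next row=LF[1]=2
  step 4: row=2, L[2]='k', prepend. Next row=LF[2]=7
  step 5: row=7, L[7]='l', prepend. Next row=LF[7]=8
  step 6: row=8, L[8]='j', prepend. Next row=LF[8]=5
  step 7: row=5, L[5]='j', prepend. Next row=LF[5]=3
  step 8: row=3, L[3]='n', prepend. Next row=LF[3]=10
  step 9: row=10, L[10]='n', prepend. Next row=LF[10]=13
  step 10: row=13, L[13]='j', prepend. Next row=LF[13]=6
  step 11: row=6, L[6]='j', prepend. Next row=LF[6]=4
  step 12: row=4, L[4]='n', prepend. Next row=LF[4]=11
  step 13: row=11, L[11]='m', prepend. Next row=LF[11]=9
  step 14: row=9, L[9]='n', prepend. Next row=LF[9]=12
Reversed output: nmnjjnnjjlkhh$

Answer: nmnjjnnjjlkhh$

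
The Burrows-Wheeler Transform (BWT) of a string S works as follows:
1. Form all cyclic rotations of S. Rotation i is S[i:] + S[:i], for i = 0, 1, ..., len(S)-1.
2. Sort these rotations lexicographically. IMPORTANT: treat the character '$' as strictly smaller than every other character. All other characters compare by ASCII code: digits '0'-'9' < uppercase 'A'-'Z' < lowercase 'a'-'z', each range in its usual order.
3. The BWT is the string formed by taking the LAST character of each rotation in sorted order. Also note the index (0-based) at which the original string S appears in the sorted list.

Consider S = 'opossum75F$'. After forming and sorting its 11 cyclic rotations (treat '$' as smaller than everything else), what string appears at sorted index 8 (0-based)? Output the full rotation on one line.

All 11 rotations (rotation i = S[i:]+S[:i]):
  rot[0] = opossum75F$
  rot[1] = possum75F$o
  rot[2] = ossum75F$op
  rot[3] = ssum75F$opo
  rot[4] = sum75F$opos
  rot[5] = um75F$oposs
  rot[6] = m75F$opossu
  rot[7] = 75F$opossum
  rot[8] = 5F$opossum7
  rot[9] = F$opossum75
  rot[10] = $opossum75F
Sorted (with $ < everything):
  sorted[0] = $opossum75F
  sorted[1] = 5F$opossum7
  sorted[2] = 75F$opossum
  sorted[3] = F$opossum75
  sorted[4] = m75F$opossu
  sorted[5] = opossum75F$
  sorted[6] = ossum75F$op
  sorted[7] = possum75F$o
  sorted[8] = ssum75F$opo
  sorted[9] = sum75F$opos
  sorted[10] = um75F$oposs
sorted[8] = ssum75F$opo

Answer: ssum75F$opo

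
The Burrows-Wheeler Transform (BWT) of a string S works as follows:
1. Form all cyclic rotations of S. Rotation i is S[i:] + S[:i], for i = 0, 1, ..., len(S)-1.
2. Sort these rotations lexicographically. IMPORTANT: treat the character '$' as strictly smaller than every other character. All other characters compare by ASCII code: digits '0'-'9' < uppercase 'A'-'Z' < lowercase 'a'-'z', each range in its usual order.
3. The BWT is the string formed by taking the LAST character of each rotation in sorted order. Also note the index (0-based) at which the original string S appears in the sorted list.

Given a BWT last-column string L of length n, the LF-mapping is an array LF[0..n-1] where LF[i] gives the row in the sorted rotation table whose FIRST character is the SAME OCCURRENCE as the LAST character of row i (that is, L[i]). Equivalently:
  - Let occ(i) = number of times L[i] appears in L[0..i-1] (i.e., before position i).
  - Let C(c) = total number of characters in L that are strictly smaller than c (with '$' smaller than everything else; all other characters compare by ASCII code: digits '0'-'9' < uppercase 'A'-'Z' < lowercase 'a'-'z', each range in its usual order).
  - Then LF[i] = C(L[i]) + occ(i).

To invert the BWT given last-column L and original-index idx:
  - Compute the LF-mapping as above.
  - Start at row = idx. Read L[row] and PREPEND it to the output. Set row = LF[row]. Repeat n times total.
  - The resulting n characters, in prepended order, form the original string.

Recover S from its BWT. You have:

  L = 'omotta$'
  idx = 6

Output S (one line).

LF mapping: 3 2 4 5 6 1 0
Walk LF starting at row 6, prepending L[row]:
  step 1: row=6, L[6]='$', prepend. Next row=LF[6]=0
  step 2: row=0, L[0]='o', prepend. Next row=LF[0]=3
  step 3: row=3, L[3]='t', prepend. Next row=LF[3]=5
  step 4: row=5, L[5]='a', prepend. Next row=LF[5]=1
  step 5: row=1, L[1]='m', prepend. Next row=LF[1]=2
  step 6: row=2, L[2]='o', prepend. Next row=LF[2]=4
  step 7: row=4, L[4]='t', prepend. Next row=LF[4]=6
Reversed output: tomato$

Answer: tomato$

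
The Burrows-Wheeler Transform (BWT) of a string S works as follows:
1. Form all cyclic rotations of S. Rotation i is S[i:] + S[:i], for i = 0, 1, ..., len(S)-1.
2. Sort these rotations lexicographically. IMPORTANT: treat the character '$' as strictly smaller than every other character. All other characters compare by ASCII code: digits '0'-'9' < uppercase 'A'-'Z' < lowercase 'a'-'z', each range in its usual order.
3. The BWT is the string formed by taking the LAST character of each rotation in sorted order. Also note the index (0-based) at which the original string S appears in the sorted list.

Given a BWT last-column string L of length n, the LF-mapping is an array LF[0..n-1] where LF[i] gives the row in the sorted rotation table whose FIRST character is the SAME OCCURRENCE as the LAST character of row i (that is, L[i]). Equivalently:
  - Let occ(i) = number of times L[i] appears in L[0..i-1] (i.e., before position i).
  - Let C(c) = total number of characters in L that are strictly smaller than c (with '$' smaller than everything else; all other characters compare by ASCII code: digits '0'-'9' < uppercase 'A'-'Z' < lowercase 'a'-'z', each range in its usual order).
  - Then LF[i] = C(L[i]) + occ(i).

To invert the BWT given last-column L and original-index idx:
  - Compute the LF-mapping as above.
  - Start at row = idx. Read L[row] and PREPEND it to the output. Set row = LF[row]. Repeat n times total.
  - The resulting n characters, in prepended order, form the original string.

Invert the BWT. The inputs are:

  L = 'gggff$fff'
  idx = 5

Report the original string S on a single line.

Answer: fgffgffg$

Derivation:
LF mapping: 6 7 8 1 2 0 3 4 5
Walk LF starting at row 5, prepending L[row]:
  step 1: row=5, L[5]='$', prepend. Next row=LF[5]=0
  step 2: row=0, L[0]='g', prepend. Next row=LF[0]=6
  step 3: row=6, L[6]='f', prepend. Next row=LF[6]=3
  step 4: row=3, L[3]='f', prepend. Next row=LF[3]=1
  step 5: row=1, L[1]='g', prepend. Next row=LF[1]=7
  step 6: row=7, L[7]='f', prepend. Next row=LF[7]=4
  step 7: row=4, L[4]='f', prepend. Next row=LF[4]=2
  step 8: row=2, L[2]='g', prepend. Next row=LF[2]=8
  step 9: row=8, L[8]='f', prepend. Next row=LF[8]=5
Reversed output: fgffgffg$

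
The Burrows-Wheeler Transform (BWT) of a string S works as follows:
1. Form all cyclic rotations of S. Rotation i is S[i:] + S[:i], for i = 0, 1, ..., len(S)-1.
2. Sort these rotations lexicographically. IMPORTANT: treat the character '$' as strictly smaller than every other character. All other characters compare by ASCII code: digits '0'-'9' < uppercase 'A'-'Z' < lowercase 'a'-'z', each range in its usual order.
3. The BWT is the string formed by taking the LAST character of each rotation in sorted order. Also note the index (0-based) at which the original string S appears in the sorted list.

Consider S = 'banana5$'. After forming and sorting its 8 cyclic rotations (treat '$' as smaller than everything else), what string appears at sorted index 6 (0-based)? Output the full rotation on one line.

Answer: na5$bana

Derivation:
All 8 rotations (rotation i = S[i:]+S[:i]):
  rot[0] = banana5$
  rot[1] = anana5$b
  rot[2] = nana5$ba
  rot[3] = ana5$ban
  rot[4] = na5$bana
  rot[5] = a5$banan
  rot[6] = 5$banana
  rot[7] = $banana5
Sorted (with $ < everything):
  sorted[0] = $banana5
  sorted[1] = 5$banana
  sorted[2] = a5$banan
  sorted[3] = ana5$ban
  sorted[4] = anana5$b
  sorted[5] = banana5$
  sorted[6] = na5$bana
  sorted[7] = nana5$ba
sorted[6] = na5$bana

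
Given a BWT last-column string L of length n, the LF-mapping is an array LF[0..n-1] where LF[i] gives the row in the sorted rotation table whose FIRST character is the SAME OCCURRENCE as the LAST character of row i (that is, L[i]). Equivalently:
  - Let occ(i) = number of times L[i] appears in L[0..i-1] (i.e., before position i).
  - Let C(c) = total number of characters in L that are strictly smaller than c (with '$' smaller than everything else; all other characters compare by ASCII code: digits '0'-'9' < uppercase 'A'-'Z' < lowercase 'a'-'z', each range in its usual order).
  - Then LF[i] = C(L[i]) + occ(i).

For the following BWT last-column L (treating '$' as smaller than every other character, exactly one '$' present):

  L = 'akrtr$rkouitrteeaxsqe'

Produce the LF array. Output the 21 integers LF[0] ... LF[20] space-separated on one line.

Char counts: '$':1, 'a':2, 'e':3, 'i':1, 'k':2, 'o':1, 'q':1, 'r':4, 's':1, 't':3, 'u':1, 'x':1
C (first-col start): C('$')=0, C('a')=1, C('e')=3, C('i')=6, C('k')=7, C('o')=9, C('q')=10, C('r')=11, C('s')=15, C('t')=16, C('u')=19, C('x')=20
L[0]='a': occ=0, LF[0]=C('a')+0=1+0=1
L[1]='k': occ=0, LF[1]=C('k')+0=7+0=7
L[2]='r': occ=0, LF[2]=C('r')+0=11+0=11
L[3]='t': occ=0, LF[3]=C('t')+0=16+0=16
L[4]='r': occ=1, LF[4]=C('r')+1=11+1=12
L[5]='$': occ=0, LF[5]=C('$')+0=0+0=0
L[6]='r': occ=2, LF[6]=C('r')+2=11+2=13
L[7]='k': occ=1, LF[7]=C('k')+1=7+1=8
L[8]='o': occ=0, LF[8]=C('o')+0=9+0=9
L[9]='u': occ=0, LF[9]=C('u')+0=19+0=19
L[10]='i': occ=0, LF[10]=C('i')+0=6+0=6
L[11]='t': occ=1, LF[11]=C('t')+1=16+1=17
L[12]='r': occ=3, LF[12]=C('r')+3=11+3=14
L[13]='t': occ=2, LF[13]=C('t')+2=16+2=18
L[14]='e': occ=0, LF[14]=C('e')+0=3+0=3
L[15]='e': occ=1, LF[15]=C('e')+1=3+1=4
L[16]='a': occ=1, LF[16]=C('a')+1=1+1=2
L[17]='x': occ=0, LF[17]=C('x')+0=20+0=20
L[18]='s': occ=0, LF[18]=C('s')+0=15+0=15
L[19]='q': occ=0, LF[19]=C('q')+0=10+0=10
L[20]='e': occ=2, LF[20]=C('e')+2=3+2=5

Answer: 1 7 11 16 12 0 13 8 9 19 6 17 14 18 3 4 2 20 15 10 5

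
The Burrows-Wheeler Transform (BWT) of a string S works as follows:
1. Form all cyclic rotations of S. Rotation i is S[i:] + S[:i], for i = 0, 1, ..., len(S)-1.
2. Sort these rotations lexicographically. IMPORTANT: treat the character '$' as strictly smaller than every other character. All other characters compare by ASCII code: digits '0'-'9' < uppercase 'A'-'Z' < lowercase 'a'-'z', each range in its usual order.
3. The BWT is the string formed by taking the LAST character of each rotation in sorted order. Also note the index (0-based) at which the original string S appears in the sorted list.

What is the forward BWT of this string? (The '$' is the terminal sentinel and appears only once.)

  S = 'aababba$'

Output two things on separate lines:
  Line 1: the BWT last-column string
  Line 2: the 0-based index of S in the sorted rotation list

All 8 rotations (rotation i = S[i:]+S[:i]):
  rot[0] = aababba$
  rot[1] = ababba$a
  rot[2] = babba$aa
  rot[3] = abba$aab
  rot[4] = bba$aaba
  rot[5] = ba$aabab
  rot[6] = a$aababb
  rot[7] = $aababba
Sorted (with $ < everything):
  sorted[0] = $aababba  (last char: 'a')
  sorted[1] = a$aababb  (last char: 'b')
  sorted[2] = aababba$  (last char: '$')
  sorted[3] = ababba$a  (last char: 'a')
  sorted[4] = abba$aab  (last char: 'b')
  sorted[5] = ba$aabab  (last char: 'b')
  sorted[6] = babba$aa  (last char: 'a')
  sorted[7] = bba$aaba  (last char: 'a')
Last column: ab$abbaa
Original string S is at sorted index 2

Answer: ab$abbaa
2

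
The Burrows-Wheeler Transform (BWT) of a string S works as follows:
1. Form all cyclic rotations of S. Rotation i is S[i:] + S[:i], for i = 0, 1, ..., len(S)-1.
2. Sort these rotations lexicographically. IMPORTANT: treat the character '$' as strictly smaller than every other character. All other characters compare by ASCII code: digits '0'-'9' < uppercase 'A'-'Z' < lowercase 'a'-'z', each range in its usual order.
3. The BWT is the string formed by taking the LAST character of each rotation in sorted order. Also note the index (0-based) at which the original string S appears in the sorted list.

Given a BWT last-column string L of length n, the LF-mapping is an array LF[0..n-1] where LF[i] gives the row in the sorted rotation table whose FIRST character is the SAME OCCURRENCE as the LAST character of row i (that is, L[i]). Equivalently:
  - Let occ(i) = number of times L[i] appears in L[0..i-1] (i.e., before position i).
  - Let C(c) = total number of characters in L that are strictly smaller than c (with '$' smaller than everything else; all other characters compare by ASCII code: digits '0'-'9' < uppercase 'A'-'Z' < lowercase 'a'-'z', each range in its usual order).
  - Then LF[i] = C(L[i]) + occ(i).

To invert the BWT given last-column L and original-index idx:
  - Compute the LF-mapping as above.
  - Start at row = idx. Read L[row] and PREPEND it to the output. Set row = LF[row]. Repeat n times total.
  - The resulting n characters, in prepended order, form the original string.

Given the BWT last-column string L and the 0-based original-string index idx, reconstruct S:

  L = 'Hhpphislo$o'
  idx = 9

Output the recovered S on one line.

Answer: philosophH$

Derivation:
LF mapping: 1 2 8 9 3 4 10 5 6 0 7
Walk LF starting at row 9, prepending L[row]:
  step 1: row=9, L[9]='$', prepend. Next row=LF[9]=0
  step 2: row=0, L[0]='H', prepend. Next row=LF[0]=1
  step 3: row=1, L[1]='h', prepend. Next row=LF[1]=2
  step 4: row=2, L[2]='p', prepend. Next row=LF[2]=8
  step 5: row=8, L[8]='o', prepend. Next row=LF[8]=6
  step 6: row=6, L[6]='s', prepend. Next row=LF[6]=10
  step 7: row=10, L[10]='o', prepend. Next row=LF[10]=7
  step 8: row=7, L[7]='l', prepend. Next row=LF[7]=5
  step 9: row=5, L[5]='i', prepend. Next row=LF[5]=4
  step 10: row=4, L[4]='h', prepend. Next row=LF[4]=3
  step 11: row=3, L[3]='p', prepend. Next row=LF[3]=9
Reversed output: philosophH$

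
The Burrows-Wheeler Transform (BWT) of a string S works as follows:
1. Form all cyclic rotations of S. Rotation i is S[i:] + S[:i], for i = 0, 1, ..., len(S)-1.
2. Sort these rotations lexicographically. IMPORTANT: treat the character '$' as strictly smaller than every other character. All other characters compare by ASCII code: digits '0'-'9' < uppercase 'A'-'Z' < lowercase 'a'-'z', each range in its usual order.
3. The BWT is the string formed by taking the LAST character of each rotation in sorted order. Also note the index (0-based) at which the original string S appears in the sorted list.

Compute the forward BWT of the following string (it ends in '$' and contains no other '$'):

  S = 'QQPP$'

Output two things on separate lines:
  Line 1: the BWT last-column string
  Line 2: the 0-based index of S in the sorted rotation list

All 5 rotations (rotation i = S[i:]+S[:i]):
  rot[0] = QQPP$
  rot[1] = QPP$Q
  rot[2] = PP$QQ
  rot[3] = P$QQP
  rot[4] = $QQPP
Sorted (with $ < everything):
  sorted[0] = $QQPP  (last char: 'P')
  sorted[1] = P$QQP  (last char: 'P')
  sorted[2] = PP$QQ  (last char: 'Q')
  sorted[3] = QPP$Q  (last char: 'Q')
  sorted[4] = QQPP$  (last char: '$')
Last column: PPQQ$
Original string S is at sorted index 4

Answer: PPQQ$
4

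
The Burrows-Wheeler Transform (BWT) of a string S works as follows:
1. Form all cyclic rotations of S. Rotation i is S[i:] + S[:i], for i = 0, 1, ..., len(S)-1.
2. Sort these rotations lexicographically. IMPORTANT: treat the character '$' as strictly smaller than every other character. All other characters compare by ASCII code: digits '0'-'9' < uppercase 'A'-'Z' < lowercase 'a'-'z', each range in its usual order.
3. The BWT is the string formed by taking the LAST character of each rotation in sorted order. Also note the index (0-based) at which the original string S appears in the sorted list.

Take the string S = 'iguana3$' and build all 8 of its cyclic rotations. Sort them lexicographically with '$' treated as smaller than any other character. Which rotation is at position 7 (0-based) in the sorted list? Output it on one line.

Answer: uana3$ig

Derivation:
All 8 rotations (rotation i = S[i:]+S[:i]):
  rot[0] = iguana3$
  rot[1] = guana3$i
  rot[2] = uana3$ig
  rot[3] = ana3$igu
  rot[4] = na3$igua
  rot[5] = a3$iguan
  rot[6] = 3$iguana
  rot[7] = $iguana3
Sorted (with $ < everything):
  sorted[0] = $iguana3
  sorted[1] = 3$iguana
  sorted[2] = a3$iguan
  sorted[3] = ana3$igu
  sorted[4] = guana3$i
  sorted[5] = iguana3$
  sorted[6] = na3$igua
  sorted[7] = uana3$ig
sorted[7] = uana3$ig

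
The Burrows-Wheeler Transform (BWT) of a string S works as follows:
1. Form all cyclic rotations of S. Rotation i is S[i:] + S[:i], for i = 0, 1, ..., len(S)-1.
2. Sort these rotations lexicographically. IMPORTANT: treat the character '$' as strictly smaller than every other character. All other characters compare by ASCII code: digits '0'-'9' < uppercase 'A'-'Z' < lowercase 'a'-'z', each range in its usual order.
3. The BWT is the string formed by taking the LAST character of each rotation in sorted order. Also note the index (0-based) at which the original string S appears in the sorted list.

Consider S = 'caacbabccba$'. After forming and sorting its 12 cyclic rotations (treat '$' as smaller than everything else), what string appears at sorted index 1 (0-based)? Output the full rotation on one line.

Answer: a$caacbabccb

Derivation:
All 12 rotations (rotation i = S[i:]+S[:i]):
  rot[0] = caacbabccba$
  rot[1] = aacbabccba$c
  rot[2] = acbabccba$ca
  rot[3] = cbabccba$caa
  rot[4] = babccba$caac
  rot[5] = abccba$caacb
  rot[6] = bccba$caacba
  rot[7] = ccba$caacbab
  rot[8] = cba$caacbabc
  rot[9] = ba$caacbabcc
  rot[10] = a$caacbabccb
  rot[11] = $caacbabccba
Sorted (with $ < everything):
  sorted[0] = $caacbabccba
  sorted[1] = a$caacbabccb
  sorted[2] = aacbabccba$c
  sorted[3] = abccba$caacb
  sorted[4] = acbabccba$ca
  sorted[5] = ba$caacbabcc
  sorted[6] = babccba$caac
  sorted[7] = bccba$caacba
  sorted[8] = caacbabccba$
  sorted[9] = cba$caacbabc
  sorted[10] = cbabccba$caa
  sorted[11] = ccba$caacbab
sorted[1] = a$caacbabccb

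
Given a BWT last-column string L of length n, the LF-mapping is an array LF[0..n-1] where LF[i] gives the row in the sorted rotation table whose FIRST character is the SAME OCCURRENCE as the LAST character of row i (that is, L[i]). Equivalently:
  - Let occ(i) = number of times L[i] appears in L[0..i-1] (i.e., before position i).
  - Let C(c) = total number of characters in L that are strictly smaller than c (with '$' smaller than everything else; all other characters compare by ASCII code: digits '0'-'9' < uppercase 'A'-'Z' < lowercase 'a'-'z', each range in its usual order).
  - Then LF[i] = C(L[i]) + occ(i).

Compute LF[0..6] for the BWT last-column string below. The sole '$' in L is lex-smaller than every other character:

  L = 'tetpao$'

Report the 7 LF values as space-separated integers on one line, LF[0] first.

Answer: 5 2 6 4 1 3 0

Derivation:
Char counts: '$':1, 'a':1, 'e':1, 'o':1, 'p':1, 't':2
C (first-col start): C('$')=0, C('a')=1, C('e')=2, C('o')=3, C('p')=4, C('t')=5
L[0]='t': occ=0, LF[0]=C('t')+0=5+0=5
L[1]='e': occ=0, LF[1]=C('e')+0=2+0=2
L[2]='t': occ=1, LF[2]=C('t')+1=5+1=6
L[3]='p': occ=0, LF[3]=C('p')+0=4+0=4
L[4]='a': occ=0, LF[4]=C('a')+0=1+0=1
L[5]='o': occ=0, LF[5]=C('o')+0=3+0=3
L[6]='$': occ=0, LF[6]=C('$')+0=0+0=0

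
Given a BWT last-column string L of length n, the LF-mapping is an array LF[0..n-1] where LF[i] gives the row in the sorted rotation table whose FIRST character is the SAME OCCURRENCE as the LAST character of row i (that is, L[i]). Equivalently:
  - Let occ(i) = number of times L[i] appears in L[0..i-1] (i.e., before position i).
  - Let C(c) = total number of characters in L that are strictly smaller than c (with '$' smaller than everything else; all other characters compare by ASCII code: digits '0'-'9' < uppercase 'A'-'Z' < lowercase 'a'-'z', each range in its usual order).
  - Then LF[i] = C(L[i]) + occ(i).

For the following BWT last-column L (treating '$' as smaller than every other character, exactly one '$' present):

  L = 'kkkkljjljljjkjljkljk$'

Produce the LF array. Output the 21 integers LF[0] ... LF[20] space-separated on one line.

Answer: 9 10 11 12 16 1 2 17 3 18 4 5 13 6 19 7 14 20 8 15 0

Derivation:
Char counts: '$':1, 'j':8, 'k':7, 'l':5
C (first-col start): C('$')=0, C('j')=1, C('k')=9, C('l')=16
L[0]='k': occ=0, LF[0]=C('k')+0=9+0=9
L[1]='k': occ=1, LF[1]=C('k')+1=9+1=10
L[2]='k': occ=2, LF[2]=C('k')+2=9+2=11
L[3]='k': occ=3, LF[3]=C('k')+3=9+3=12
L[4]='l': occ=0, LF[4]=C('l')+0=16+0=16
L[5]='j': occ=0, LF[5]=C('j')+0=1+0=1
L[6]='j': occ=1, LF[6]=C('j')+1=1+1=2
L[7]='l': occ=1, LF[7]=C('l')+1=16+1=17
L[8]='j': occ=2, LF[8]=C('j')+2=1+2=3
L[9]='l': occ=2, LF[9]=C('l')+2=16+2=18
L[10]='j': occ=3, LF[10]=C('j')+3=1+3=4
L[11]='j': occ=4, LF[11]=C('j')+4=1+4=5
L[12]='k': occ=4, LF[12]=C('k')+4=9+4=13
L[13]='j': occ=5, LF[13]=C('j')+5=1+5=6
L[14]='l': occ=3, LF[14]=C('l')+3=16+3=19
L[15]='j': occ=6, LF[15]=C('j')+6=1+6=7
L[16]='k': occ=5, LF[16]=C('k')+5=9+5=14
L[17]='l': occ=4, LF[17]=C('l')+4=16+4=20
L[18]='j': occ=7, LF[18]=C('j')+7=1+7=8
L[19]='k': occ=6, LF[19]=C('k')+6=9+6=15
L[20]='$': occ=0, LF[20]=C('$')+0=0+0=0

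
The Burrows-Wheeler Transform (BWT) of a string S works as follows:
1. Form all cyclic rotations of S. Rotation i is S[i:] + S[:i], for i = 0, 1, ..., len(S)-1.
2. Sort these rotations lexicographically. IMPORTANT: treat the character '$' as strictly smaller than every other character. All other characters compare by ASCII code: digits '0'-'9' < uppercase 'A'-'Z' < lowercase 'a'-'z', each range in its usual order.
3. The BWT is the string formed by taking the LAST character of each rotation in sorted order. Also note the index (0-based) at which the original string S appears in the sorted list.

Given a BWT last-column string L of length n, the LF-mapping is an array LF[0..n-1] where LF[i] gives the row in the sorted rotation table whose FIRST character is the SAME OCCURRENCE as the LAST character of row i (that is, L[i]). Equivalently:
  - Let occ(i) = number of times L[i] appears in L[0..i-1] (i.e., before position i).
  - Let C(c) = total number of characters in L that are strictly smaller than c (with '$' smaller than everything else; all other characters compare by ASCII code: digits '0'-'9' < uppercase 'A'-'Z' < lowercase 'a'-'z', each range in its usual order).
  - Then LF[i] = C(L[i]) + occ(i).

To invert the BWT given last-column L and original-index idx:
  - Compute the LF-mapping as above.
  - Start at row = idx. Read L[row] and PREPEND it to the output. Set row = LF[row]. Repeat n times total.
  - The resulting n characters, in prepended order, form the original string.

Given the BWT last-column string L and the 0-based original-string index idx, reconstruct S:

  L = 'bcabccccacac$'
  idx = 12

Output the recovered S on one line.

LF mapping: 4 6 1 5 7 8 9 10 2 11 3 12 0
Walk LF starting at row 12, prepending L[row]:
  step 1: row=12, L[12]='$', prepend. Next row=LF[12]=0
  step 2: row=0, L[0]='b', prepend. Next row=LF[0]=4
  step 3: row=4, L[4]='c', prepend. Next row=LF[4]=7
  step 4: row=7, L[7]='c', prepend. Next row=LF[7]=10
  step 5: row=10, L[10]='a', prepend. Next row=LF[10]=3
  step 6: row=3, L[3]='b', prepend. Next row=LF[3]=5
  step 7: row=5, L[5]='c', prepend. Next row=LF[5]=8
  step 8: row=8, L[8]='a', prepend. Next row=LF[8]=2
  step 9: row=2, L[2]='a', prepend. Next row=LF[2]=1
  step 10: row=1, L[1]='c', prepend. Next row=LF[1]=6
  step 11: row=6, L[6]='c', prepend. Next row=LF[6]=9
  step 12: row=9, L[9]='c', prepend. Next row=LF[9]=11
  step 13: row=11, L[11]='c', prepend. Next row=LF[11]=12
Reversed output: ccccaacbaccb$

Answer: ccccaacbaccb$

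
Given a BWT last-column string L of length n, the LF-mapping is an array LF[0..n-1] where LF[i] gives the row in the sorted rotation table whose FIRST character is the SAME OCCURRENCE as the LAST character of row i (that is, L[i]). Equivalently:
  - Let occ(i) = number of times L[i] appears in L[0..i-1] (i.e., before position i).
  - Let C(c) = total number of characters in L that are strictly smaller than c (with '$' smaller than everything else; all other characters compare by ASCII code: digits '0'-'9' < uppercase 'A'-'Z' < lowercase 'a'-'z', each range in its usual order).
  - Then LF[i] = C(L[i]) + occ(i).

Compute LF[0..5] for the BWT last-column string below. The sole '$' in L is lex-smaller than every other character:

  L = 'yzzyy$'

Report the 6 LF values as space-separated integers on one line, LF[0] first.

Char counts: '$':1, 'y':3, 'z':2
C (first-col start): C('$')=0, C('y')=1, C('z')=4
L[0]='y': occ=0, LF[0]=C('y')+0=1+0=1
L[1]='z': occ=0, LF[1]=C('z')+0=4+0=4
L[2]='z': occ=1, LF[2]=C('z')+1=4+1=5
L[3]='y': occ=1, LF[3]=C('y')+1=1+1=2
L[4]='y': occ=2, LF[4]=C('y')+2=1+2=3
L[5]='$': occ=0, LF[5]=C('$')+0=0+0=0

Answer: 1 4 5 2 3 0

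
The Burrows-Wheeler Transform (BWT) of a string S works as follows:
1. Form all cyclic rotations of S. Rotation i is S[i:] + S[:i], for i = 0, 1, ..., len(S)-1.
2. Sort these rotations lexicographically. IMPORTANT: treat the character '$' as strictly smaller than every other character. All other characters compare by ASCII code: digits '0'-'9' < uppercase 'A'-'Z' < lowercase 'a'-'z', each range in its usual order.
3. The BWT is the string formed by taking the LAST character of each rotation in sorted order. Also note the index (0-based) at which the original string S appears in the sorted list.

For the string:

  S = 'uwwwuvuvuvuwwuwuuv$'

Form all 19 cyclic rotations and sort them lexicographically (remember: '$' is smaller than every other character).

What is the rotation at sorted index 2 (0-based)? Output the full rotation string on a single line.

All 19 rotations (rotation i = S[i:]+S[:i]):
  rot[0] = uwwwuvuvuvuwwuwuuv$
  rot[1] = wwwuvuvuvuwwuwuuv$u
  rot[2] = wwuvuvuvuwwuwuuv$uw
  rot[3] = wuvuvuvuwwuwuuv$uww
  rot[4] = uvuvuvuwwuwuuv$uwww
  rot[5] = vuvuvuwwuwuuv$uwwwu
  rot[6] = uvuvuwwuwuuv$uwwwuv
  rot[7] = vuvuwwuwuuv$uwwwuvu
  rot[8] = uvuwwuwuuv$uwwwuvuv
  rot[9] = vuwwuwuuv$uwwwuvuvu
  rot[10] = uwwuwuuv$uwwwuvuvuv
  rot[11] = wwuwuuv$uwwwuvuvuvu
  rot[12] = wuwuuv$uwwwuvuvuvuw
  rot[13] = uwuuv$uwwwuvuvuvuww
  rot[14] = wuuv$uwwwuvuvuvuwwu
  rot[15] = uuv$uwwwuvuvuvuwwuw
  rot[16] = uv$uwwwuvuvuvuwwuwu
  rot[17] = v$uwwwuvuvuvuwwuwuu
  rot[18] = $uwwwuvuvuvuwwuwuuv
Sorted (with $ < everything):
  sorted[0] = $uwwwuvuvuvuwwuwuuv
  sorted[1] = uuv$uwwwuvuvuvuwwuw
  sorted[2] = uv$uwwwuvuvuvuwwuwu
  sorted[3] = uvuvuvuwwuwuuv$uwww
  sorted[4] = uvuvuwwuwuuv$uwwwuv
  sorted[5] = uvuwwuwuuv$uwwwuvuv
  sorted[6] = uwuuv$uwwwuvuvuvuww
  sorted[7] = uwwuwuuv$uwwwuvuvuv
  sorted[8] = uwwwuvuvuvuwwuwuuv$
  sorted[9] = v$uwwwuvuvuvuwwuwuu
  sorted[10] = vuvuvuwwuwuuv$uwwwu
  sorted[11] = vuvuwwuwuuv$uwwwuvu
  sorted[12] = vuwwuwuuv$uwwwuvuvu
  sorted[13] = wuuv$uwwwuvuvuvuwwu
  sorted[14] = wuvuvuvuwwuwuuv$uww
  sorted[15] = wuwuuv$uwwwuvuvuvuw
  sorted[16] = wwuvuvuvuwwuwuuv$uw
  sorted[17] = wwuwuuv$uwwwuvuvuvu
  sorted[18] = wwwuvuvuvuwwuwuuv$u
sorted[2] = uv$uwwwuvuvuvuwwuwu

Answer: uv$uwwwuvuvuvuwwuwu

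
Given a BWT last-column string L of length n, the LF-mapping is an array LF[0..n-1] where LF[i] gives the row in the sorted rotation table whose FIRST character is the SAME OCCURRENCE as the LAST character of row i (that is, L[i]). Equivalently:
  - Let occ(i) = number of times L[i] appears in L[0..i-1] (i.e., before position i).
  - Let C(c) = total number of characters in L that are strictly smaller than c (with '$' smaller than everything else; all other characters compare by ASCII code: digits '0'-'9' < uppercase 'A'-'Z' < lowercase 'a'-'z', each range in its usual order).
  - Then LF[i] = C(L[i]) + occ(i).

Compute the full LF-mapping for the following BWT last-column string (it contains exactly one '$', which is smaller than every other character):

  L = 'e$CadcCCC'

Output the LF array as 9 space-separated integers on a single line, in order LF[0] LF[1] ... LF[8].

Char counts: '$':1, 'C':4, 'a':1, 'c':1, 'd':1, 'e':1
C (first-col start): C('$')=0, C('C')=1, C('a')=5, C('c')=6, C('d')=7, C('e')=8
L[0]='e': occ=0, LF[0]=C('e')+0=8+0=8
L[1]='$': occ=0, LF[1]=C('$')+0=0+0=0
L[2]='C': occ=0, LF[2]=C('C')+0=1+0=1
L[3]='a': occ=0, LF[3]=C('a')+0=5+0=5
L[4]='d': occ=0, LF[4]=C('d')+0=7+0=7
L[5]='c': occ=0, LF[5]=C('c')+0=6+0=6
L[6]='C': occ=1, LF[6]=C('C')+1=1+1=2
L[7]='C': occ=2, LF[7]=C('C')+2=1+2=3
L[8]='C': occ=3, LF[8]=C('C')+3=1+3=4

Answer: 8 0 1 5 7 6 2 3 4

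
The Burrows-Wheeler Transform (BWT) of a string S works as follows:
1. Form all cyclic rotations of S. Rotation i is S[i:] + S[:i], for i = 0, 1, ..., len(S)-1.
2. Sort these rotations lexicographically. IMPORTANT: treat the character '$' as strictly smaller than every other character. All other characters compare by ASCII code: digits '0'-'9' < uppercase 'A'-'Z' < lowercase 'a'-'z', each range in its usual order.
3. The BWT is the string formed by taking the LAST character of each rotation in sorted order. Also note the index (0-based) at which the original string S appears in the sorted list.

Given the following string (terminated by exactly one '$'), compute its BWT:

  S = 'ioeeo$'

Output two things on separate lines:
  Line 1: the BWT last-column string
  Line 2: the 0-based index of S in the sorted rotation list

All 6 rotations (rotation i = S[i:]+S[:i]):
  rot[0] = ioeeo$
  rot[1] = oeeo$i
  rot[2] = eeo$io
  rot[3] = eo$ioe
  rot[4] = o$ioee
  rot[5] = $ioeeo
Sorted (with $ < everything):
  sorted[0] = $ioeeo  (last char: 'o')
  sorted[1] = eeo$io  (last char: 'o')
  sorted[2] = eo$ioe  (last char: 'e')
  sorted[3] = ioeeo$  (last char: '$')
  sorted[4] = o$ioee  (last char: 'e')
  sorted[5] = oeeo$i  (last char: 'i')
Last column: ooe$ei
Original string S is at sorted index 3

Answer: ooe$ei
3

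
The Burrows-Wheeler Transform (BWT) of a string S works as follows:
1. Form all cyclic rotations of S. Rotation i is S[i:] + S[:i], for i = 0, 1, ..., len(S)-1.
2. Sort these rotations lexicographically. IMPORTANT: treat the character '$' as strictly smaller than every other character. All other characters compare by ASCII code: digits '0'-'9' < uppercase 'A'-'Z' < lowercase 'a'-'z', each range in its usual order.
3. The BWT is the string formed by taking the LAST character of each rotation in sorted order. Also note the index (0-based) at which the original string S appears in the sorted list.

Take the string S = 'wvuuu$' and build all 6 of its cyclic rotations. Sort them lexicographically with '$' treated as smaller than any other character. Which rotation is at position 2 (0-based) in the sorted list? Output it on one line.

All 6 rotations (rotation i = S[i:]+S[:i]):
  rot[0] = wvuuu$
  rot[1] = vuuu$w
  rot[2] = uuu$wv
  rot[3] = uu$wvu
  rot[4] = u$wvuu
  rot[5] = $wvuuu
Sorted (with $ < everything):
  sorted[0] = $wvuuu
  sorted[1] = u$wvuu
  sorted[2] = uu$wvu
  sorted[3] = uuu$wv
  sorted[4] = vuuu$w
  sorted[5] = wvuuu$
sorted[2] = uu$wvu

Answer: uu$wvu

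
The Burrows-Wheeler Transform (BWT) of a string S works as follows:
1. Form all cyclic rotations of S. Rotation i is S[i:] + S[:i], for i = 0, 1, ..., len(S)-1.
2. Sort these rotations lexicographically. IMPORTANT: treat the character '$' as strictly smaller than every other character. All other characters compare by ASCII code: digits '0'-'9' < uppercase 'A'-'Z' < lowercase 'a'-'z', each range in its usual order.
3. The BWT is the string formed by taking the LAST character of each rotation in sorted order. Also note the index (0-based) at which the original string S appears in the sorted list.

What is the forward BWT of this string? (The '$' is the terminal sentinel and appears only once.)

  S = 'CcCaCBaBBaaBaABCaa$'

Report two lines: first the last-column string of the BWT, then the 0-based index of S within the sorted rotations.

Answer: aaaAaCBacB$aBBaCCBC
10

Derivation:
All 19 rotations (rotation i = S[i:]+S[:i]):
  rot[0] = CcCaCBaBBaaBaABCaa$
  rot[1] = cCaCBaBBaaBaABCaa$C
  rot[2] = CaCBaBBaaBaABCaa$Cc
  rot[3] = aCBaBBaaBaABCaa$CcC
  rot[4] = CBaBBaaBaABCaa$CcCa
  rot[5] = BaBBaaBaABCaa$CcCaC
  rot[6] = aBBaaBaABCaa$CcCaCB
  rot[7] = BBaaBaABCaa$CcCaCBa
  rot[8] = BaaBaABCaa$CcCaCBaB
  rot[9] = aaBaABCaa$CcCaCBaBB
  rot[10] = aBaABCaa$CcCaCBaBBa
  rot[11] = BaABCaa$CcCaCBaBBaa
  rot[12] = aABCaa$CcCaCBaBBaaB
  rot[13] = ABCaa$CcCaCBaBBaaBa
  rot[14] = BCaa$CcCaCBaBBaaBaA
  rot[15] = Caa$CcCaCBaBBaaBaAB
  rot[16] = aa$CcCaCBaBBaaBaABC
  rot[17] = a$CcCaCBaBBaaBaABCa
  rot[18] = $CcCaCBaBBaaBaABCaa
Sorted (with $ < everything):
  sorted[0] = $CcCaCBaBBaaBaABCaa  (last char: 'a')
  sorted[1] = ABCaa$CcCaCBaBBaaBa  (last char: 'a')
  sorted[2] = BBaaBaABCaa$CcCaCBa  (last char: 'a')
  sorted[3] = BCaa$CcCaCBaBBaaBaA  (last char: 'A')
  sorted[4] = BaABCaa$CcCaCBaBBaa  (last char: 'a')
  sorted[5] = BaBBaaBaABCaa$CcCaC  (last char: 'C')
  sorted[6] = BaaBaABCaa$CcCaCBaB  (last char: 'B')
  sorted[7] = CBaBBaaBaABCaa$CcCa  (last char: 'a')
  sorted[8] = CaCBaBBaaBaABCaa$Cc  (last char: 'c')
  sorted[9] = Caa$CcCaCBaBBaaBaAB  (last char: 'B')
  sorted[10] = CcCaCBaBBaaBaABCaa$  (last char: '$')
  sorted[11] = a$CcCaCBaBBaaBaABCa  (last char: 'a')
  sorted[12] = aABCaa$CcCaCBaBBaaB  (last char: 'B')
  sorted[13] = aBBaaBaABCaa$CcCaCB  (last char: 'B')
  sorted[14] = aBaABCaa$CcCaCBaBBa  (last char: 'a')
  sorted[15] = aCBaBBaaBaABCaa$CcC  (last char: 'C')
  sorted[16] = aa$CcCaCBaBBaaBaABC  (last char: 'C')
  sorted[17] = aaBaABCaa$CcCaCBaBB  (last char: 'B')
  sorted[18] = cCaCBaBBaaBaABCaa$C  (last char: 'C')
Last column: aaaAaCBacB$aBBaCCBC
Original string S is at sorted index 10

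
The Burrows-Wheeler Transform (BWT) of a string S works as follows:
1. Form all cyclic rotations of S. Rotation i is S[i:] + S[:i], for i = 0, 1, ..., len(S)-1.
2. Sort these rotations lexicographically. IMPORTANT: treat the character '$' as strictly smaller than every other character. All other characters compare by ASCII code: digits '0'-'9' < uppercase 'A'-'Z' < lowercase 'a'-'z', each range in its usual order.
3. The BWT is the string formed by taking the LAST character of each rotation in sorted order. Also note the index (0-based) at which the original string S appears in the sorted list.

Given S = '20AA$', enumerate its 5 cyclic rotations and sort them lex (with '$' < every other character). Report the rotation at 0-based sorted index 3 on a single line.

Answer: A$20A

Derivation:
All 5 rotations (rotation i = S[i:]+S[:i]):
  rot[0] = 20AA$
  rot[1] = 0AA$2
  rot[2] = AA$20
  rot[3] = A$20A
  rot[4] = $20AA
Sorted (with $ < everything):
  sorted[0] = $20AA
  sorted[1] = 0AA$2
  sorted[2] = 20AA$
  sorted[3] = A$20A
  sorted[4] = AA$20
sorted[3] = A$20A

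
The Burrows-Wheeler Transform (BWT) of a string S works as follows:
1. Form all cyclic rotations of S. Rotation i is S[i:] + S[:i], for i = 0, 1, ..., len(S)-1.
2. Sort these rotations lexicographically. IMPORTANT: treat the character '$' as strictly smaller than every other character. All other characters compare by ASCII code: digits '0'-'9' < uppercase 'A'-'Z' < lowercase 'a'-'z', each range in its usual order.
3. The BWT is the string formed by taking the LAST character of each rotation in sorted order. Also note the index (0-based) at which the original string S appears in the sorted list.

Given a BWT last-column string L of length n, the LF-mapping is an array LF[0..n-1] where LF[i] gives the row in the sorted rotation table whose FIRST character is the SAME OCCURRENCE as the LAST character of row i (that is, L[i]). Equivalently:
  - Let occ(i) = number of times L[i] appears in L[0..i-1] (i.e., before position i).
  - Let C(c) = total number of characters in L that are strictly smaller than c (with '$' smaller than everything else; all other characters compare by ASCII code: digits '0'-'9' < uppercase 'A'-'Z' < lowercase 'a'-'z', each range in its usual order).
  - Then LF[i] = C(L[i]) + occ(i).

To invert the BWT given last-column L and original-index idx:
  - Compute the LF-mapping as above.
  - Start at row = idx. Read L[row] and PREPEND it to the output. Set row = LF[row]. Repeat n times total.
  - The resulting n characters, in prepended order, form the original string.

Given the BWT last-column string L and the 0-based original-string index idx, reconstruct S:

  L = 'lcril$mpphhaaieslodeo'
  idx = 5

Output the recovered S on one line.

LF mapping: 11 3 19 9 12 0 14 17 18 7 8 1 2 10 5 20 13 15 4 6 16
Walk LF starting at row 5, prepending L[row]:
  step 1: row=5, L[5]='$', prepend. Next row=LF[5]=0
  step 2: row=0, L[0]='l', prepend. Next row=LF[0]=11
  step 3: row=11, L[11]='a', prepend. Next row=LF[11]=1
  step 4: row=1, L[1]='c', prepend. Next row=LF[1]=3
  step 5: row=3, L[3]='i', prepend. Next row=LF[3]=9
  step 6: row=9, L[9]='h', prepend. Next row=LF[9]=7
  step 7: row=7, L[7]='p', prepend. Next row=LF[7]=17
  step 8: row=17, L[17]='o', prepend. Next row=LF[17]=15
  step 9: row=15, L[15]='s', prepend. Next row=LF[15]=20
  step 10: row=20, L[20]='o', prepend. Next row=LF[20]=16
  step 11: row=16, L[16]='l', prepend. Next row=LF[16]=13
  step 12: row=13, L[13]='i', prepend. Next row=LF[13]=10
  step 13: row=10, L[10]='h', prepend. Next row=LF[10]=8
  step 14: row=8, L[8]='p', prepend. Next row=LF[8]=18
  step 15: row=18, L[18]='d', prepend. Next row=LF[18]=4
  step 16: row=4, L[4]='l', prepend. Next row=LF[4]=12
  step 17: row=12, L[12]='a', prepend. Next row=LF[12]=2
  step 18: row=2, L[2]='r', prepend. Next row=LF[2]=19
  step 19: row=19, L[19]='e', prepend. Next row=LF[19]=6
  step 20: row=6, L[6]='m', prepend. Next row=LF[6]=14
  step 21: row=14, L[14]='e', prepend. Next row=LF[14]=5
Reversed output: emeraldphilosophical$

Answer: emeraldphilosophical$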